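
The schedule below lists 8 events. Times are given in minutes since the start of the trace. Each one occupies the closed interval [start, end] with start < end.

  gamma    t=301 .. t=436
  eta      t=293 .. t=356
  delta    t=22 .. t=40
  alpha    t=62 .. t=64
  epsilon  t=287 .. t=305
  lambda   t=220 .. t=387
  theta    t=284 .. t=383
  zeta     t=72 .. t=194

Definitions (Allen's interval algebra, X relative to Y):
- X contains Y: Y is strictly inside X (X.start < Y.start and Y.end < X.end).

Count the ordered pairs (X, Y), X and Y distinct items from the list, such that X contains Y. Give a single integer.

5

Checking all 56 ordered pairs for relation 'contains'; matching pairs in alphabetical order:
(lambda, epsilon): lambda contains epsilon ✓
(lambda, eta): lambda contains eta ✓
(lambda, theta): lambda contains theta ✓
(theta, epsilon): theta contains epsilon ✓
(theta, eta): theta contains eta ✓
Count: 5.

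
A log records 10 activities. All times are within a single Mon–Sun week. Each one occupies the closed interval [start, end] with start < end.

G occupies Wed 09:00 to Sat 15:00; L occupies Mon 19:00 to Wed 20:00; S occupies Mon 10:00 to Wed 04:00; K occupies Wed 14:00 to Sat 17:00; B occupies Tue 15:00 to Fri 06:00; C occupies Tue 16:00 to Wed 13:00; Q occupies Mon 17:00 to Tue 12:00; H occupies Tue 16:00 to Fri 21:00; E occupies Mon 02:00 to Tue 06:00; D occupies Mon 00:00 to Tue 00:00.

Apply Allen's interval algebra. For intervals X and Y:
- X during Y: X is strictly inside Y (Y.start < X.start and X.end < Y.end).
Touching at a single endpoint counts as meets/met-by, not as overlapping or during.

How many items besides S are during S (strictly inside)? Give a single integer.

1

Target S = [Mon 10:00, Wed 04:00].
B [Tue 15:00, Fri 06:00] → overlapped-by → no.
C [Tue 16:00, Wed 13:00] → overlapped-by → no.
D [Mon 00:00, Tue 00:00] → overlaps → no.
E [Mon 02:00, Tue 06:00] → overlaps → no.
G [Wed 09:00, Sat 15:00] → after → no.
H [Tue 16:00, Fri 21:00] → overlapped-by → no.
K [Wed 14:00, Sat 17:00] → after → no.
L [Mon 19:00, Wed 20:00] → overlapped-by → no.
Q [Mon 17:00, Tue 12:00] → during → counts.
Total: 1.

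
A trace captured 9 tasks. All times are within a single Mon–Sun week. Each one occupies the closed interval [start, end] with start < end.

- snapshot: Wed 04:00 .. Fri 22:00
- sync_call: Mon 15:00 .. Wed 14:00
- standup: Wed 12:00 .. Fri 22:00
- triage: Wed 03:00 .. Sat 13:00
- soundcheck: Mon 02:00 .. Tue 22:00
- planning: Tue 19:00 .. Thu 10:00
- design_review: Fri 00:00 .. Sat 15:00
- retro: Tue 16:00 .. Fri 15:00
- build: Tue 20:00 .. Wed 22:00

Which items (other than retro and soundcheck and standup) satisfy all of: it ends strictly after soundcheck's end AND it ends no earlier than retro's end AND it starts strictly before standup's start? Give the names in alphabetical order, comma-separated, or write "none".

Conditions: its end is strictly after soundcheck's end (X.end > Tue 22:00) AND its end is no earlier than retro's end (X.end >= Fri 15:00) AND its start is strictly before standup's start (X.start < Wed 12:00).
build: end Wed 22:00 > Tue 22:00? ✓; end Wed 22:00 >= Fri 15:00? ✗; start Tue 20:00 < Wed 12:00? ✓ → no.
design_review: end Sat 15:00 > Tue 22:00? ✓; end Sat 15:00 >= Fri 15:00? ✓; start Fri 00:00 < Wed 12:00? ✗ → no.
planning: end Thu 10:00 > Tue 22:00? ✓; end Thu 10:00 >= Fri 15:00? ✗; start Tue 19:00 < Wed 12:00? ✓ → no.
snapshot: end Fri 22:00 > Tue 22:00? ✓; end Fri 22:00 >= Fri 15:00? ✓; start Wed 04:00 < Wed 12:00? ✓ → yes.
sync_call: end Wed 14:00 > Tue 22:00? ✓; end Wed 14:00 >= Fri 15:00? ✗; start Mon 15:00 < Wed 12:00? ✓ → no.
triage: end Sat 13:00 > Tue 22:00? ✓; end Sat 13:00 >= Fri 15:00? ✓; start Wed 03:00 < Wed 12:00? ✓ → yes.
Result: snapshot, triage.

snapshot, triage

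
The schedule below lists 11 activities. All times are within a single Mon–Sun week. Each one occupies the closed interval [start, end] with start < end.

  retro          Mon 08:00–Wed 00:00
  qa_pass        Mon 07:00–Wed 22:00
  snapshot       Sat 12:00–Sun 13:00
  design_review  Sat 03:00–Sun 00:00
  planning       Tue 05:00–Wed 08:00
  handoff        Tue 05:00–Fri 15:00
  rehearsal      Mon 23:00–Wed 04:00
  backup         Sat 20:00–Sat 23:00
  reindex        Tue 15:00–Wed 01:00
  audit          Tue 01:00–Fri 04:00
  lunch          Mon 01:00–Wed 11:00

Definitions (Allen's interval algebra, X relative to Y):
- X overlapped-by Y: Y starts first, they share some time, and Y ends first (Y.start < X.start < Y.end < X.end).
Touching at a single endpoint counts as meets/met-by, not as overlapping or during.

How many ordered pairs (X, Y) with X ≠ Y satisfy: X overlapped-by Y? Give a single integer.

Checking all 110 ordered pairs for relation 'overlapped-by'; matching pairs in alphabetical order:
(audit, lunch): audit overlapped-by lunch ✓
(audit, qa_pass): audit overlapped-by qa_pass ✓
(audit, rehearsal): audit overlapped-by rehearsal ✓
(audit, retro): audit overlapped-by retro ✓
(handoff, audit): handoff overlapped-by audit ✓
(handoff, lunch): handoff overlapped-by lunch ✓
(handoff, qa_pass): handoff overlapped-by qa_pass ✓
(handoff, rehearsal): handoff overlapped-by rehearsal ✓
(handoff, retro): handoff overlapped-by retro ✓
(planning, rehearsal): planning overlapped-by rehearsal ✓
(planning, retro): planning overlapped-by retro ✓
(qa_pass, lunch): qa_pass overlapped-by lunch ✓
(rehearsal, retro): rehearsal overlapped-by retro ✓
(reindex, retro): reindex overlapped-by retro ✓
(snapshot, design_review): snapshot overlapped-by design_review ✓
Count: 15.

15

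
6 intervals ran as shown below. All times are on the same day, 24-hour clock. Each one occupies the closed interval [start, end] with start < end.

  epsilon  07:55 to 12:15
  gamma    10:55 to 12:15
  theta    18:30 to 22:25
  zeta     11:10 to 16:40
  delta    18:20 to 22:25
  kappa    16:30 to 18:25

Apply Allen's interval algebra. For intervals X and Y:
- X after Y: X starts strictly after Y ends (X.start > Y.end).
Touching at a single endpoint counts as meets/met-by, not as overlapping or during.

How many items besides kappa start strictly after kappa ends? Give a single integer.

Target kappa = [16:30, 18:25].
delta [18:20, 22:25] → overlapped-by → no.
epsilon [07:55, 12:15] → before → no.
gamma [10:55, 12:15] → before → no.
theta [18:30, 22:25] → after → counts.
zeta [11:10, 16:40] → overlaps → no.
Total: 1.

1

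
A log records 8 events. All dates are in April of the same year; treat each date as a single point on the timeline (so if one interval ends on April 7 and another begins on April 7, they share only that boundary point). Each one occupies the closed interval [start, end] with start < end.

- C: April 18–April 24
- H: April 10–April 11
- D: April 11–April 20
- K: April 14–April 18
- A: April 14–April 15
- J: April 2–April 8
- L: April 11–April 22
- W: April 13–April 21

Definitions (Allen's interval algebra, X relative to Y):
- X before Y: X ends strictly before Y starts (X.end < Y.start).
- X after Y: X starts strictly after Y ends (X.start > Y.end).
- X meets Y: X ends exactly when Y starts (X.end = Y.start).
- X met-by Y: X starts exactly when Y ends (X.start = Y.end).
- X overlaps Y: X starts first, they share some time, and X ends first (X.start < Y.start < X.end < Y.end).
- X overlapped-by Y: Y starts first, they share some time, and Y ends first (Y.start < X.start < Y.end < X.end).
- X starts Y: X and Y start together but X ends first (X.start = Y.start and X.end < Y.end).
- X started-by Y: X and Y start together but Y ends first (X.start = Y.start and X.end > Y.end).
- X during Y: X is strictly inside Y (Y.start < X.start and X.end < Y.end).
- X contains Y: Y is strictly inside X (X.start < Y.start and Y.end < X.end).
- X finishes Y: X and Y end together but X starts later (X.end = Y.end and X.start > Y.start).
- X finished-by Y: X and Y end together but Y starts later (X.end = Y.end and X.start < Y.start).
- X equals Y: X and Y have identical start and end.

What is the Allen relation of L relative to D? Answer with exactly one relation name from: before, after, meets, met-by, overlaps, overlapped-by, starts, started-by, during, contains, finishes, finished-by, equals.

started-by

L = [April 11, April 22]; D = [April 11, April 20].
Compare endpoints: L.start = D.start, L.start < D.end, L.end > D.start, L.end > D.end.
That pattern is 'started-by'.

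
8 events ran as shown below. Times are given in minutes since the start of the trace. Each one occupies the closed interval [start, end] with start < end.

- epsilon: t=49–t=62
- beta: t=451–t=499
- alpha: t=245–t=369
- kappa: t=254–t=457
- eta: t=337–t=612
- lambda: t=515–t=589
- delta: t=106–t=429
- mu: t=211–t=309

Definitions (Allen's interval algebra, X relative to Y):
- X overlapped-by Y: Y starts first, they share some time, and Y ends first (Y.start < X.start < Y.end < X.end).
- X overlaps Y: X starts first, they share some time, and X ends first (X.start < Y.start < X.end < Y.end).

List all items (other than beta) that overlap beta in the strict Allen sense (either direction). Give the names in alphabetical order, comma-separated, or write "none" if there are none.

kappa

Target beta = [t=451, t=499].
alpha [t=245, t=369] → before → no.
delta [t=106, t=429] → before → no.
epsilon [t=49, t=62] → before → no.
eta [t=337, t=612] → contains → no.
kappa [t=254, t=457] → overlaps → yes.
lambda [t=515, t=589] → after → no.
mu [t=211, t=309] → before → no.
Result: kappa.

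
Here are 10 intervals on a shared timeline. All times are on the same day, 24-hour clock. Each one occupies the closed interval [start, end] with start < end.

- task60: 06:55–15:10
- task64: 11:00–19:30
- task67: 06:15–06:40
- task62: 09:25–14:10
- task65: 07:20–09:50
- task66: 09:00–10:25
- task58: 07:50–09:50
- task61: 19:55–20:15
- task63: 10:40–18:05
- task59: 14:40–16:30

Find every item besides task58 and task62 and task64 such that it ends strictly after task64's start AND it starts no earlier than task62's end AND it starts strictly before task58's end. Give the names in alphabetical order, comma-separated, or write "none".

none

Conditions: its end is strictly after task64's start (X.end > 11:00) AND its start is no earlier than task62's end (X.start >= 14:10) AND its start is strictly before task58's end (X.start < 09:50).
task59: end 16:30 > 11:00? ✓; start 14:40 >= 14:10? ✓; start 14:40 < 09:50? ✗ → no.
task60: end 15:10 > 11:00? ✓; start 06:55 >= 14:10? ✗; start 06:55 < 09:50? ✓ → no.
task61: end 20:15 > 11:00? ✓; start 19:55 >= 14:10? ✓; start 19:55 < 09:50? ✗ → no.
task63: end 18:05 > 11:00? ✓; start 10:40 >= 14:10? ✗; start 10:40 < 09:50? ✗ → no.
task65: end 09:50 > 11:00? ✗; start 07:20 >= 14:10? ✗; start 07:20 < 09:50? ✓ → no.
task66: end 10:25 > 11:00? ✗; start 09:00 >= 14:10? ✗; start 09:00 < 09:50? ✓ → no.
task67: end 06:40 > 11:00? ✗; start 06:15 >= 14:10? ✗; start 06:15 < 09:50? ✓ → no.
Result: none.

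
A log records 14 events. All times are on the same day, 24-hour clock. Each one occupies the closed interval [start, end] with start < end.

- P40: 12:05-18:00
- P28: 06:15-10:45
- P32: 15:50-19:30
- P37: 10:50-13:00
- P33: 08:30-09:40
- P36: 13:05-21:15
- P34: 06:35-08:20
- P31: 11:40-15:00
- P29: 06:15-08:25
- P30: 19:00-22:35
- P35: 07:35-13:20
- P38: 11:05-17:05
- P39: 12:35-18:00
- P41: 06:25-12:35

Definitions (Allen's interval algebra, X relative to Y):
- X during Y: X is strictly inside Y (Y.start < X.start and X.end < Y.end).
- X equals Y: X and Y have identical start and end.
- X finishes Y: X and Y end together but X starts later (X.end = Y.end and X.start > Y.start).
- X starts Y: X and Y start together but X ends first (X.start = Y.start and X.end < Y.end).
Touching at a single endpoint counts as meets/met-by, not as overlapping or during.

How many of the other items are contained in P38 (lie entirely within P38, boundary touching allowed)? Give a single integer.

Target P38 = [11:05, 17:05].
P28 [06:15, 10:45] → before → no.
P29 [06:15, 08:25] → before → no.
P30 [19:00, 22:35] → after → no.
P31 [11:40, 15:00] → during → counts.
P32 [15:50, 19:30] → overlapped-by → no.
P33 [08:30, 09:40] → before → no.
P34 [06:35, 08:20] → before → no.
P35 [07:35, 13:20] → overlaps → no.
P36 [13:05, 21:15] → overlapped-by → no.
P37 [10:50, 13:00] → overlaps → no.
P39 [12:35, 18:00] → overlapped-by → no.
P40 [12:05, 18:00] → overlapped-by → no.
P41 [06:25, 12:35] → overlaps → no.
Total: 1.

1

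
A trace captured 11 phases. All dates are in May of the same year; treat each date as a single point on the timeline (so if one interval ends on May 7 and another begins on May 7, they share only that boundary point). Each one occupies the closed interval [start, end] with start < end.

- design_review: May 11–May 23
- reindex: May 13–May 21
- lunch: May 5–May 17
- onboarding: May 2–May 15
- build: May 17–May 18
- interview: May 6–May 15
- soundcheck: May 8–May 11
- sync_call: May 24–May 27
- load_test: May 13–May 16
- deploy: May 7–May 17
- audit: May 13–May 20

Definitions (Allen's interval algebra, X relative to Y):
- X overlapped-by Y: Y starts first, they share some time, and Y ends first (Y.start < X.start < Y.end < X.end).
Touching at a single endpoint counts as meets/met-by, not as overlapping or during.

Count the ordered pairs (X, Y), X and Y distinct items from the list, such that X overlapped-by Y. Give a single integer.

17

Checking all 110 ordered pairs for relation 'overlapped-by'; matching pairs in alphabetical order:
(audit, deploy): audit overlapped-by deploy ✓
(audit, interview): audit overlapped-by interview ✓
(audit, lunch): audit overlapped-by lunch ✓
(audit, onboarding): audit overlapped-by onboarding ✓
(deploy, interview): deploy overlapped-by interview ✓
(deploy, onboarding): deploy overlapped-by onboarding ✓
(design_review, deploy): design_review overlapped-by deploy ✓
(design_review, interview): design_review overlapped-by interview ✓
(design_review, lunch): design_review overlapped-by lunch ✓
(design_review, onboarding): design_review overlapped-by onboarding ✓
(load_test, interview): load_test overlapped-by interview ✓
(load_test, onboarding): load_test overlapped-by onboarding ✓
(lunch, onboarding): lunch overlapped-by onboarding ✓
(reindex, deploy): reindex overlapped-by deploy ✓
(reindex, interview): reindex overlapped-by interview ✓
(reindex, lunch): reindex overlapped-by lunch ✓
(reindex, onboarding): reindex overlapped-by onboarding ✓
Count: 17.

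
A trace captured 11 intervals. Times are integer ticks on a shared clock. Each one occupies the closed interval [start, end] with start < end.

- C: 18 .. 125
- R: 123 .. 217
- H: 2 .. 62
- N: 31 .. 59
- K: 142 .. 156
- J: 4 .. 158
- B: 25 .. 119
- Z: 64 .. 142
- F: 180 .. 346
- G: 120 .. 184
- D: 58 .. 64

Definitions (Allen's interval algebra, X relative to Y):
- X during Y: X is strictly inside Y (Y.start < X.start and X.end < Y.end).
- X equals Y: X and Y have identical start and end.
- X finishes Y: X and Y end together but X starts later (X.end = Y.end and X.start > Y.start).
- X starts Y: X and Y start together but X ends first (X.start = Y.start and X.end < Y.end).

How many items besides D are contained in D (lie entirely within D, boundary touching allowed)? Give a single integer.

Target D = [58, 64].
B [25, 119] → contains → no.
C [18, 125] → contains → no.
F [180, 346] → after → no.
G [120, 184] → after → no.
H [2, 62] → overlaps → no.
J [4, 158] → contains → no.
K [142, 156] → after → no.
N [31, 59] → overlaps → no.
R [123, 217] → after → no.
Z [64, 142] → met-by → no.
Total: 0.

0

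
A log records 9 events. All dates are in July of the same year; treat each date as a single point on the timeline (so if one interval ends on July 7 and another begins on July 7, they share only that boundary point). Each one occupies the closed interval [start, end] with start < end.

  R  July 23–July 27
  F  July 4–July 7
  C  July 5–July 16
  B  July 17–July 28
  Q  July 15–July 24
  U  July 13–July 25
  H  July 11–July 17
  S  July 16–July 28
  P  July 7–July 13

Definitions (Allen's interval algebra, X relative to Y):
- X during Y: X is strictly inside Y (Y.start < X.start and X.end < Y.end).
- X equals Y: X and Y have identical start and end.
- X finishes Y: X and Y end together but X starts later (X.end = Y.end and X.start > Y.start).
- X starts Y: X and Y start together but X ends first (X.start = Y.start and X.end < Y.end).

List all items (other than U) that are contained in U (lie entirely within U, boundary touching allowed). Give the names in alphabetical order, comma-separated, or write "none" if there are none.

Q

Target U = [July 13, July 25].
B [July 17, July 28] → overlapped-by → no.
C [July 5, July 16] → overlaps → no.
F [July 4, July 7] → before → no.
H [July 11, July 17] → overlaps → no.
P [July 7, July 13] → meets → no.
Q [July 15, July 24] → during → yes.
R [July 23, July 27] → overlapped-by → no.
S [July 16, July 28] → overlapped-by → no.
Result: Q.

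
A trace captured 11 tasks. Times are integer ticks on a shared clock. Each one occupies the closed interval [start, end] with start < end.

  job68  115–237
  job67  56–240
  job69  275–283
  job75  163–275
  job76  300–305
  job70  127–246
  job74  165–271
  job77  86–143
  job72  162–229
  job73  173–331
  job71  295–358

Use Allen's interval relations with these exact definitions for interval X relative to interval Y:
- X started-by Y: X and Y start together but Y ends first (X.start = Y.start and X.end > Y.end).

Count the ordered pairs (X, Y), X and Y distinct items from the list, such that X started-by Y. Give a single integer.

Checking all 110 ordered pairs for relation 'started-by'; matching pairs in alphabetical order:
No pair satisfies it.
Count: 0.

0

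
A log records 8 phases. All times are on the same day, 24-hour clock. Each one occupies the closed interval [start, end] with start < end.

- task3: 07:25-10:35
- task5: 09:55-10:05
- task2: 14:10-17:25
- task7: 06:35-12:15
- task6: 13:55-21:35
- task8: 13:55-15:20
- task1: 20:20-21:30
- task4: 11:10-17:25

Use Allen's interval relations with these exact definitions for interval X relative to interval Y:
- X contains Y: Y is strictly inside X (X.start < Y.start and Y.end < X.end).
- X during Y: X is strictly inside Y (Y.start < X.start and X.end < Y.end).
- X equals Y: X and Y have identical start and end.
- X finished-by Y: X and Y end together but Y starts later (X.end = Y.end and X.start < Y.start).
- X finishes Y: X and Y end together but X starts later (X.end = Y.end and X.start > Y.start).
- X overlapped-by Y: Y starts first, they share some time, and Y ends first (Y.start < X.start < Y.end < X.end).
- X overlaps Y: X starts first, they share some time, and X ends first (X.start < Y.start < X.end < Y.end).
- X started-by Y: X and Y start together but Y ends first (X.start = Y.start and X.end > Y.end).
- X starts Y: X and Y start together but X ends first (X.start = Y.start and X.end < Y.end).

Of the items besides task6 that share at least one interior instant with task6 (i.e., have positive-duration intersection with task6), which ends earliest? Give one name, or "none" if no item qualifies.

Target task6 = [13:55, 21:35].
task1 [20:20, 21:30] → during → candidate.
task2 [14:10, 17:25] → during → candidate.
task3 [07:25, 10:35] → before → excluded.
task4 [11:10, 17:25] → overlaps → candidate.
task5 [09:55, 10:05] → before → excluded.
task7 [06:35, 12:15] → before → excluded.
task8 [13:55, 15:20] → starts → candidate.
Among candidates, earliest end is 15:20 → task8.

task8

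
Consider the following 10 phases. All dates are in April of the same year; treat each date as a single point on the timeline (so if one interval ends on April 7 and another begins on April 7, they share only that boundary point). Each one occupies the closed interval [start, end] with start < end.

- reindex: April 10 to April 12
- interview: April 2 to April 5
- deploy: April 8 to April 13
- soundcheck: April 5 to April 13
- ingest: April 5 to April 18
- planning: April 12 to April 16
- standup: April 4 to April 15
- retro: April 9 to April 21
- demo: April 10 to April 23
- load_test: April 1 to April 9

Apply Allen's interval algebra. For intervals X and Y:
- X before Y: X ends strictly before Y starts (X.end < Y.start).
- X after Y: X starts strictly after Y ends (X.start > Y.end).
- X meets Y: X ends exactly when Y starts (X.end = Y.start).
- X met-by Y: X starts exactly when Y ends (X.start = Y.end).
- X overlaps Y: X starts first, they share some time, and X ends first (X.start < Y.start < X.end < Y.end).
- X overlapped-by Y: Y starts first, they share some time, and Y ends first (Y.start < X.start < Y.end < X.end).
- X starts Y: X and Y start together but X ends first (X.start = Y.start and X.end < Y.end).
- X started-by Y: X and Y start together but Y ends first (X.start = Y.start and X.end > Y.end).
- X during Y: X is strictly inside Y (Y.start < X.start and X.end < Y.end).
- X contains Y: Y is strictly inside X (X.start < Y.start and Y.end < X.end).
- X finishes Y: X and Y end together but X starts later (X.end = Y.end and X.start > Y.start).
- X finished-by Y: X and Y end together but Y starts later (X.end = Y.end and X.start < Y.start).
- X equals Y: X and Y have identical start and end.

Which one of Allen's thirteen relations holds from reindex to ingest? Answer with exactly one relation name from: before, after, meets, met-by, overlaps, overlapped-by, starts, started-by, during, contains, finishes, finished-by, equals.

reindex = [April 10, April 12]; ingest = [April 5, April 18].
Compare endpoints: reindex.start > ingest.start, reindex.start < ingest.end, reindex.end > ingest.start, reindex.end < ingest.end.
That pattern is 'during'.

during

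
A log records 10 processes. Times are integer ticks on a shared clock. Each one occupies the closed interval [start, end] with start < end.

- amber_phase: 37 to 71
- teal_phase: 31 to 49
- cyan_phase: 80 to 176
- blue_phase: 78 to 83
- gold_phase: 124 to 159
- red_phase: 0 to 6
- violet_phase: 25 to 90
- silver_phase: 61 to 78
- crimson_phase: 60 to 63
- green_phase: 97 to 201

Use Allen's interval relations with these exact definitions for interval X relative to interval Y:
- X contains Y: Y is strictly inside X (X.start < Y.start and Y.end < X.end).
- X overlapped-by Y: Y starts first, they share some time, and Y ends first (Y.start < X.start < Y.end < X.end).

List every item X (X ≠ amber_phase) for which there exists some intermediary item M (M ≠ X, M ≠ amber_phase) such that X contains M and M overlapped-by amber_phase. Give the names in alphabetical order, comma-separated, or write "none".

Target amber_phase = [37, 71].
Intermediaries M with M overlapped-by amber_phase: silver_phase.
Via silver_phase — items with X contains silver_phase: violet_phase.
Union: violet_phase.

violet_phase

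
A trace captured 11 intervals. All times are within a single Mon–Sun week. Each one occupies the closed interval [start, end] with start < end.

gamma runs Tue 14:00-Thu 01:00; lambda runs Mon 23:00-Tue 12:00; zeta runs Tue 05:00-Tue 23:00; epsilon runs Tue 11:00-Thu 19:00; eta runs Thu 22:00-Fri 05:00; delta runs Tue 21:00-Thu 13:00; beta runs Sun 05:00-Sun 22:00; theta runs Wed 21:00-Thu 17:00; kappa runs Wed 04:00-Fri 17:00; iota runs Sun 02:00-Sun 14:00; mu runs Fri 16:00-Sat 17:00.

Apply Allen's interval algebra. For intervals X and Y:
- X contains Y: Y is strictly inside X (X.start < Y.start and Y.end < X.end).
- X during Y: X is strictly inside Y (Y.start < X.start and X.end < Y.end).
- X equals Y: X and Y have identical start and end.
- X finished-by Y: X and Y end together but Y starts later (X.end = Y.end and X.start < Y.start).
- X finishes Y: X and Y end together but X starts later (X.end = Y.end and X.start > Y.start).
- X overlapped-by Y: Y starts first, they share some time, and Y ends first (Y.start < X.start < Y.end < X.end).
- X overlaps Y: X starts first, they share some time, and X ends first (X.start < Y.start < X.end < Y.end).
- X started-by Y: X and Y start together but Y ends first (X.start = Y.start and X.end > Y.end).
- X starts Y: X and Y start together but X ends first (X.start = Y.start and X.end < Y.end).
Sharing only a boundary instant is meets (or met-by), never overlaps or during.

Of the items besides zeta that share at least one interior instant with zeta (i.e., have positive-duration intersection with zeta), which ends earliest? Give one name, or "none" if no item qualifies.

lambda

Target zeta = [Tue 05:00, Tue 23:00].
beta [Sun 05:00, Sun 22:00] → after → excluded.
delta [Tue 21:00, Thu 13:00] → overlapped-by → candidate.
epsilon [Tue 11:00, Thu 19:00] → overlapped-by → candidate.
eta [Thu 22:00, Fri 05:00] → after → excluded.
gamma [Tue 14:00, Thu 01:00] → overlapped-by → candidate.
iota [Sun 02:00, Sun 14:00] → after → excluded.
kappa [Wed 04:00, Fri 17:00] → after → excluded.
lambda [Mon 23:00, Tue 12:00] → overlaps → candidate.
mu [Fri 16:00, Sat 17:00] → after → excluded.
theta [Wed 21:00, Thu 17:00] → after → excluded.
Among candidates, earliest end is Tue 12:00 → lambda.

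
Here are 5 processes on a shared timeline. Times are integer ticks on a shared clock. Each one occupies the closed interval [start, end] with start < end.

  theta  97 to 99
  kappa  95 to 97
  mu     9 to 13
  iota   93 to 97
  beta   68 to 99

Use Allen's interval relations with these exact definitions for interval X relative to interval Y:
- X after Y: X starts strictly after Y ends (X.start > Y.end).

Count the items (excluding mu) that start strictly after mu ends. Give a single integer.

4

Target mu = [9, 13].
beta [68, 99] → after → counts.
iota [93, 97] → after → counts.
kappa [95, 97] → after → counts.
theta [97, 99] → after → counts.
Total: 4.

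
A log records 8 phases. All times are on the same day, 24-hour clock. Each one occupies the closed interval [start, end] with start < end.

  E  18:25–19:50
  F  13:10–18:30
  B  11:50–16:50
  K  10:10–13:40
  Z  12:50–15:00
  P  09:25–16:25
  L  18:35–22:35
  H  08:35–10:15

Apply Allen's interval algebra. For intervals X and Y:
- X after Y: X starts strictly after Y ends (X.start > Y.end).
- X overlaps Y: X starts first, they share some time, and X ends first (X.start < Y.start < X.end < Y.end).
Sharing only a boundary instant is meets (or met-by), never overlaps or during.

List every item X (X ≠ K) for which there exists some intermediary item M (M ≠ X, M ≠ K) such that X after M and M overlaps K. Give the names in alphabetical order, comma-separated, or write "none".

B, E, F, L, Z

Target K = [10:10, 13:40].
Intermediaries M with M overlaps K: H.
Via H — items with X after H: B, E, F, L, Z.
Union: B, E, F, L, Z.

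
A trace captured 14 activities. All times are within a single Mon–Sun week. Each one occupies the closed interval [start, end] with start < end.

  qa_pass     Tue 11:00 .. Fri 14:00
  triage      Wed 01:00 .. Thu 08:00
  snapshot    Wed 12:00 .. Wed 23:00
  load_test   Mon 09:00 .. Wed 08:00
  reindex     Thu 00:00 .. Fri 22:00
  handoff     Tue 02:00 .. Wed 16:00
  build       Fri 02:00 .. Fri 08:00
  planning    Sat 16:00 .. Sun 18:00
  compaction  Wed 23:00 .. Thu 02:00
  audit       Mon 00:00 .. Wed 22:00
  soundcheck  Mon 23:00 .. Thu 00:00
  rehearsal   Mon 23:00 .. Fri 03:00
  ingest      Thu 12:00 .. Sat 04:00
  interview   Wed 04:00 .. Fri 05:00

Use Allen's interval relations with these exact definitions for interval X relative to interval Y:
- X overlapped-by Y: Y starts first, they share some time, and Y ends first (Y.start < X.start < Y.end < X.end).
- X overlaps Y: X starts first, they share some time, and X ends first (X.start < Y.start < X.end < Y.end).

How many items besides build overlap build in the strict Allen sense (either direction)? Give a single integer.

Target build = [Fri 02:00, Fri 08:00].
audit [Mon 00:00, Wed 22:00] → before → no.
compaction [Wed 23:00, Thu 02:00] → before → no.
handoff [Tue 02:00, Wed 16:00] → before → no.
ingest [Thu 12:00, Sat 04:00] → contains → no.
interview [Wed 04:00, Fri 05:00] → overlaps → counts.
load_test [Mon 09:00, Wed 08:00] → before → no.
planning [Sat 16:00, Sun 18:00] → after → no.
qa_pass [Tue 11:00, Fri 14:00] → contains → no.
rehearsal [Mon 23:00, Fri 03:00] → overlaps → counts.
reindex [Thu 00:00, Fri 22:00] → contains → no.
snapshot [Wed 12:00, Wed 23:00] → before → no.
soundcheck [Mon 23:00, Thu 00:00] → before → no.
triage [Wed 01:00, Thu 08:00] → before → no.
Total: 2.

2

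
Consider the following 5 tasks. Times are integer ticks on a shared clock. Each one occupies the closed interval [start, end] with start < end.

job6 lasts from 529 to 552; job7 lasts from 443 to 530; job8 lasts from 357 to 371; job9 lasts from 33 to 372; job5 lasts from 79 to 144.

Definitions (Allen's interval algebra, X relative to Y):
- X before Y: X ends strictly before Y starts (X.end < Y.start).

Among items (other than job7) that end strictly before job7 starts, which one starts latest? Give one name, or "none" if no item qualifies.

job8

Target job7 = [443, 530].
job5 [79, 144] → before → candidate.
job6 [529, 552] → overlapped-by → excluded.
job8 [357, 371] → before → candidate.
job9 [33, 372] → before → candidate.
Among candidates, latest start is 357 → job8.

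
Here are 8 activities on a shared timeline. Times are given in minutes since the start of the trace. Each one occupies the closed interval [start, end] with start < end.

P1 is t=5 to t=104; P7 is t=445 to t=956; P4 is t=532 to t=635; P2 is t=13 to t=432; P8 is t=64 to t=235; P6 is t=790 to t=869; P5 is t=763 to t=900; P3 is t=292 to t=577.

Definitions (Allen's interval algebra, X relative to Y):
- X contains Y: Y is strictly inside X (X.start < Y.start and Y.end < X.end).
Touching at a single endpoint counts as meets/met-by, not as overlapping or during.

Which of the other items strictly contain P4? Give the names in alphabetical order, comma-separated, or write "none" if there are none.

Target P4 = [t=532, t=635].
P1 [t=5, t=104] → before → no.
P2 [t=13, t=432] → before → no.
P3 [t=292, t=577] → overlaps → no.
P5 [t=763, t=900] → after → no.
P6 [t=790, t=869] → after → no.
P7 [t=445, t=956] → contains → yes.
P8 [t=64, t=235] → before → no.
Result: P7.

P7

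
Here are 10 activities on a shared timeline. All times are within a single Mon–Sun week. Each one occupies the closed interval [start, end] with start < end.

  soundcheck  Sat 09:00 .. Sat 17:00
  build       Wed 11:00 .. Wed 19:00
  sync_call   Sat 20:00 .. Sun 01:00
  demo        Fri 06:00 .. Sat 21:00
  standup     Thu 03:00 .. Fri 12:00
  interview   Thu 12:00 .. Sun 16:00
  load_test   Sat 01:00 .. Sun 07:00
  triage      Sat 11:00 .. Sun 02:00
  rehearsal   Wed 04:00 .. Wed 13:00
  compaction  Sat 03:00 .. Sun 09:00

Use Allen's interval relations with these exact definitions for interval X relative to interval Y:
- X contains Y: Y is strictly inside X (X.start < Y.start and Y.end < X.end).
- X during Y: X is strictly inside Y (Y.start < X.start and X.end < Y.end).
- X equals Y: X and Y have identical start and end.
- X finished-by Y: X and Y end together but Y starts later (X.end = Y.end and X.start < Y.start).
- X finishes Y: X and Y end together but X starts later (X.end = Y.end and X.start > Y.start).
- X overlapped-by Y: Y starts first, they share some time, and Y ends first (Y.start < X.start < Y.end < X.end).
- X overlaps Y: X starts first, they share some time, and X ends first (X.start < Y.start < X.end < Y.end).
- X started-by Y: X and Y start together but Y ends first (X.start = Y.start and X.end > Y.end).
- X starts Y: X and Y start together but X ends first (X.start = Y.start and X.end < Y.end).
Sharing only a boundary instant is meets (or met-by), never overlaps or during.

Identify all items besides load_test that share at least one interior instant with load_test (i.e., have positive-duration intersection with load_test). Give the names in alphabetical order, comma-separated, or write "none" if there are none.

Target load_test = [Sat 01:00, Sun 07:00].
build [Wed 11:00, Wed 19:00] → before → no.
compaction [Sat 03:00, Sun 09:00] → overlapped-by → yes.
demo [Fri 06:00, Sat 21:00] → overlaps → yes.
interview [Thu 12:00, Sun 16:00] → contains → yes.
rehearsal [Wed 04:00, Wed 13:00] → before → no.
soundcheck [Sat 09:00, Sat 17:00] → during → yes.
standup [Thu 03:00, Fri 12:00] → before → no.
sync_call [Sat 20:00, Sun 01:00] → during → yes.
triage [Sat 11:00, Sun 02:00] → during → yes.
Result: compaction, demo, interview, soundcheck, sync_call, triage.

compaction, demo, interview, soundcheck, sync_call, triage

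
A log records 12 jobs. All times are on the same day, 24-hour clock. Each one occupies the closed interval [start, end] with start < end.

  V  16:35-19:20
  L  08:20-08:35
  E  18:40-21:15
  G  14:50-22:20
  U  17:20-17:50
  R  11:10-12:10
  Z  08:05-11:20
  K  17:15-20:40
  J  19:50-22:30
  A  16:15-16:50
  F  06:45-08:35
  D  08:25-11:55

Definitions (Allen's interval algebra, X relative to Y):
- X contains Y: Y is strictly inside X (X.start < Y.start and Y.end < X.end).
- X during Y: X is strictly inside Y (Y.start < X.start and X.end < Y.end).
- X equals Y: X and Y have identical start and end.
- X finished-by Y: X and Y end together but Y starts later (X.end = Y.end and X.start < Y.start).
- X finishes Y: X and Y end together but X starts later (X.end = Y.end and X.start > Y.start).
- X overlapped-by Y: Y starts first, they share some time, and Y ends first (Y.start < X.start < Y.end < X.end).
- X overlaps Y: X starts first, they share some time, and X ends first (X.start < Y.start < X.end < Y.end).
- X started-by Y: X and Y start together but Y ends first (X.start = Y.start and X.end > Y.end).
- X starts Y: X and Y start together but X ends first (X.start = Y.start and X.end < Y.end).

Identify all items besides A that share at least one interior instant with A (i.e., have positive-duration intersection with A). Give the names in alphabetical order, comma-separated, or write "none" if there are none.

G, V

Target A = [16:15, 16:50].
D [08:25, 11:55] → before → no.
E [18:40, 21:15] → after → no.
F [06:45, 08:35] → before → no.
G [14:50, 22:20] → contains → yes.
J [19:50, 22:30] → after → no.
K [17:15, 20:40] → after → no.
L [08:20, 08:35] → before → no.
R [11:10, 12:10] → before → no.
U [17:20, 17:50] → after → no.
V [16:35, 19:20] → overlapped-by → yes.
Z [08:05, 11:20] → before → no.
Result: G, V.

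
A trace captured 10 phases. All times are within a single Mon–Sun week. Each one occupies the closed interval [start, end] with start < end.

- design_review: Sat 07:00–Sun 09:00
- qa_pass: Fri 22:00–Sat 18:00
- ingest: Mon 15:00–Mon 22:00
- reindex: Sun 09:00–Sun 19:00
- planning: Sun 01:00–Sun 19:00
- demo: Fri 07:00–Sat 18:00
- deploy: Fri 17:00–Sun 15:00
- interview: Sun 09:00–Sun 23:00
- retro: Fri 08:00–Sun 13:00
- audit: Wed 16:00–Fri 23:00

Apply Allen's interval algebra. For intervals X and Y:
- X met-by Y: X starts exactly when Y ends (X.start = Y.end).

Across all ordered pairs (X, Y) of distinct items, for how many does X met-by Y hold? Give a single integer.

Checking all 90 ordered pairs for relation 'met-by'; matching pairs in alphabetical order:
(interview, design_review): interview met-by design_review ✓
(reindex, design_review): reindex met-by design_review ✓
Count: 2.

2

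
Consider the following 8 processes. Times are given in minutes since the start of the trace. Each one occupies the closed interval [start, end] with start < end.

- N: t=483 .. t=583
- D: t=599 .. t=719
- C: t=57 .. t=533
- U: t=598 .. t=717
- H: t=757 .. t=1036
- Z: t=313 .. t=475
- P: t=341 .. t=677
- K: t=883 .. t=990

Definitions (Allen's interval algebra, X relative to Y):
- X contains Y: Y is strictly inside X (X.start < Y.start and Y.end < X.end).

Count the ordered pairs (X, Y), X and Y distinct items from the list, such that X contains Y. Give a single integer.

Checking all 56 ordered pairs for relation 'contains'; matching pairs in alphabetical order:
(C, Z): C contains Z ✓
(H, K): H contains K ✓
(P, N): P contains N ✓
Count: 3.

3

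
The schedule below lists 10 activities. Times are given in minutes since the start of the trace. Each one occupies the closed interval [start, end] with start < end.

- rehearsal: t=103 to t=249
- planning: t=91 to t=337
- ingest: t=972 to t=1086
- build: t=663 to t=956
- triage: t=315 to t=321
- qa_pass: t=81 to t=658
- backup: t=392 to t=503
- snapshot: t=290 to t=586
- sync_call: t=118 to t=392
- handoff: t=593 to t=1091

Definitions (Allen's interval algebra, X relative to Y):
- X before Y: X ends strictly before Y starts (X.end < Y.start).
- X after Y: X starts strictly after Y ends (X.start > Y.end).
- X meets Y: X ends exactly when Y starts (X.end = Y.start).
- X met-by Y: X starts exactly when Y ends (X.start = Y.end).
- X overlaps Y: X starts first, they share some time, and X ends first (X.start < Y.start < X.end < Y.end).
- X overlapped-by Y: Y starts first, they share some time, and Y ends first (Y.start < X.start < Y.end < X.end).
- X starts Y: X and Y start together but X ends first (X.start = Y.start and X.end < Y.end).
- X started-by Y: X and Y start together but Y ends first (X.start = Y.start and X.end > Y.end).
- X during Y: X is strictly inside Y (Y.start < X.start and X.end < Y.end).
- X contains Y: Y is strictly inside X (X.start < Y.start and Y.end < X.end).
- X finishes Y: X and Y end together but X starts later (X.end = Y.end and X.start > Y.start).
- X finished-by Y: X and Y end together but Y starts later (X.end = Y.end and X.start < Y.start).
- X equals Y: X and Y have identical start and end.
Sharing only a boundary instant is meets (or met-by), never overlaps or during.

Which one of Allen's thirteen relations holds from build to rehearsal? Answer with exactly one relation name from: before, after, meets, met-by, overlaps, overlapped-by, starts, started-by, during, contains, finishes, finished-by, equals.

after

build = [t=663, t=956]; rehearsal = [t=103, t=249].
Compare endpoints: build.start > rehearsal.start, build.start > rehearsal.end, build.end > rehearsal.start, build.end > rehearsal.end.
That pattern is 'after'.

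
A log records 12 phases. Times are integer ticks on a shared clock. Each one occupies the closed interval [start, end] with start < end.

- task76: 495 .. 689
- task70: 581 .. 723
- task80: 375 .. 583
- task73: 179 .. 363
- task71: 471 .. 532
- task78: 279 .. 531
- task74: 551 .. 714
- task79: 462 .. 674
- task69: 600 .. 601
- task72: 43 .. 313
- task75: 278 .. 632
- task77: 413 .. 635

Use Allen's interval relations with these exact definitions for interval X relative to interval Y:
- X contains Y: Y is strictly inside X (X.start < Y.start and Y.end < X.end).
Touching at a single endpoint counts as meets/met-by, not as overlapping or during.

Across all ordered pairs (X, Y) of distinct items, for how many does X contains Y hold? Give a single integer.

Checking all 132 ordered pairs for relation 'contains'; matching pairs in alphabetical order:
(task70, task69): task70 contains task69 ✓
(task74, task69): task74 contains task69 ✓
(task75, task69): task75 contains task69 ✓
(task75, task71): task75 contains task71 ✓
(task75, task78): task75 contains task78 ✓
(task75, task80): task75 contains task80 ✓
(task76, task69): task76 contains task69 ✓
(task77, task69): task77 contains task69 ✓
(task77, task71): task77 contains task71 ✓
(task79, task69): task79 contains task69 ✓
(task79, task71): task79 contains task71 ✓
(task80, task71): task80 contains task71 ✓
Count: 12.

12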